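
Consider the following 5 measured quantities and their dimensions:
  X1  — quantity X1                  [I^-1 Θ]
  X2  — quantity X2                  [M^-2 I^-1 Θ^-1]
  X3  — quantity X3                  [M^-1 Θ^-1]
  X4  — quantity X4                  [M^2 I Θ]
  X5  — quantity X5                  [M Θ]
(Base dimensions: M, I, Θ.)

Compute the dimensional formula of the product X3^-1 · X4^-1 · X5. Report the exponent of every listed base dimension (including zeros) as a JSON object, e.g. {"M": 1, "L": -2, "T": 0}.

Dimensional matrix (M×I×Θ by X1×X2×X3×X4×X5):
  M: [ 0 -2 -1  2  1]
  I: [-1 -1  0  1  0]
  Θ: [ 1 -1 -1  1  1]
  [M]: (-1)·-1+(-1)·2+(1)·1 = 0
  [I]: (-1)·0+(-1)·1+(1)·0 = -1
  [Θ]: (-1)·-1+(-1)·1+(1)·1 = 1
⇒ I^-1 Θ

{"M": 0, "I": -1, "Θ": 1}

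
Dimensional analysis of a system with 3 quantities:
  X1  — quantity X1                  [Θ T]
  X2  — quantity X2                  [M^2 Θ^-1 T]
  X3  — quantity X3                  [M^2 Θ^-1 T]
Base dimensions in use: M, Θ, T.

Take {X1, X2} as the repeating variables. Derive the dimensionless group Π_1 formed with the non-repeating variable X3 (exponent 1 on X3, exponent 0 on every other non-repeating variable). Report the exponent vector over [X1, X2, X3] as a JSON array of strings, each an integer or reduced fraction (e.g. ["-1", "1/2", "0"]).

["0", "-1", "1"]

Exponent matrix [M,Θ,T] × [X1,X2,X3]:
  M: [ 0  2  2]
  Θ: [ 1 -1 -1]
  T: [ 1  1  1]
Row reduction gives pivot columns X1,X2; rank = 2
Repeat: X1,X2; free: X3
RREF:
  r0: [   1    0    0]
  r1: [   0    1    1]
  r2: [   0    0    0]
Fix exponent of X3 at 1; solve each RREF row for its pivot's exponent:
  r0: exp(X1) + (0)·1 = 0 ⇒ exp(X1) = 0
  r1: exp(X2) + (1)·1 = 0 ⇒ exp(X2) = -1
Π_1 = X2^-1 · X3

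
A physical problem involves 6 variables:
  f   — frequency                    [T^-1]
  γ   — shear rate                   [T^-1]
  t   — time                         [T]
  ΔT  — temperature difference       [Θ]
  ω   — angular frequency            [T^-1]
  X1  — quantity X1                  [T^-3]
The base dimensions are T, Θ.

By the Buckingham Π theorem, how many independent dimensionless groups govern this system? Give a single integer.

4

Write exponents as rows T,Θ / cols f,γ,t,ΔT,ω,X1:
  T: [-1 -1  1  0 -1 -3]
  Θ: [ 0  0  0  1  0  0]
Echelon form has 2 nonzero rows (pivots: f,ΔT)
n=6, r=2 ⇒ 4 dimensionless groups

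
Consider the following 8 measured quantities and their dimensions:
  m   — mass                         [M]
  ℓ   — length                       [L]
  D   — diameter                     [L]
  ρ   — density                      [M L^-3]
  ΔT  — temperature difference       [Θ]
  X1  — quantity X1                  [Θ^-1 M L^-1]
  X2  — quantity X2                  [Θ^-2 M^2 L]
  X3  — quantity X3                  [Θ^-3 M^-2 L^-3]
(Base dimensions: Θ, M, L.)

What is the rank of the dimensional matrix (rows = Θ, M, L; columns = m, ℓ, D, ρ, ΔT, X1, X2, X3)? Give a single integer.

Write exponents as rows Θ,M,L / cols m,ℓ,D,ρ,ΔT,X1,X2,X3:
  Θ: [ 0  0  0  0  1 -1 -2 -3]
  M: [ 1  0  0  1  0  1  2 -2]
  L: [ 0  1  1 -3  0 -1  1 -3]
RREF → pivots at {m,ℓ,ΔT} ⇒ r = 3

3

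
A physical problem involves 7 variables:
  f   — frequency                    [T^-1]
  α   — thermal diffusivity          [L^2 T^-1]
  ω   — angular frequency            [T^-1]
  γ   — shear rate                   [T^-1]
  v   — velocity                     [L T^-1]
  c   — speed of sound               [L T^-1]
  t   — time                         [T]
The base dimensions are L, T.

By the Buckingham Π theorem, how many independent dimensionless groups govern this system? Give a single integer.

Write exponents as rows L,T / cols f,α,ω,γ,v,c,t:
  L: [ 0  2  0  0  1  1  0]
  T: [-1 -1 -1 -1 -1 -1  1]
Echelon form has 2 nonzero rows (pivots: f,α)
n=7, r=2 ⇒ 5 dimensionless groups

5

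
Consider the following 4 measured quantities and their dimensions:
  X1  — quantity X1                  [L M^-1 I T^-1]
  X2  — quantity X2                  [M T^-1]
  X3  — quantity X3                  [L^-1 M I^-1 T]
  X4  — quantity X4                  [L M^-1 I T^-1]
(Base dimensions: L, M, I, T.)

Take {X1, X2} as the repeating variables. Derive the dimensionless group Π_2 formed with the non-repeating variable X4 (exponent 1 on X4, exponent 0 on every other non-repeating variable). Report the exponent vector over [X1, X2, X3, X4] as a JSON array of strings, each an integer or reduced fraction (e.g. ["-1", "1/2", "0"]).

["-1", "0", "0", "1"]

Write exponents as rows L,M,I,T / cols X1,X2,X3,X4:
  L: [ 1  0 -1  1]
  M: [-1  1  1 -1]
  I: [ 1  0 -1  1]
  T: [-1 -1  1 -1]
Echelon form has 2 nonzero rows (pivots: X1,X2)
Repeat: X1,X2; free: X3,X4
RREF:
  r0: [   1    0   -1    1]
  r1: [   0    1    0    0]
  r2: [   0    0    0    0]
  r3: [   0    0    0    0]
Fix exponent of X4 at 1, X3 at 0; solve each RREF row for its pivot's exponent:
  r0: exp(X1) + (1)·1 = 0 ⇒ exp(X1) = -1
  r1: exp(X2) + (0)·1 = 0 ⇒ exp(X2) = 0
Π_2 = X1^-1 · X4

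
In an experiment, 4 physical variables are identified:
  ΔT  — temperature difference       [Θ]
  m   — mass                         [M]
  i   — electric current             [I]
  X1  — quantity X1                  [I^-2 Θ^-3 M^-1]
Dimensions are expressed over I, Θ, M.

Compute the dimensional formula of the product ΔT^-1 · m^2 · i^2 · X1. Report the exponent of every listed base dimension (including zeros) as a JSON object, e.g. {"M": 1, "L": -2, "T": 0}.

{"I": 0, "Θ": -4, "M": 1}

Dimensional matrix (I×Θ×M by ΔT×m×i×X1):
  I: [ 0  0  1 -2]
  Θ: [ 1  0  0 -3]
  M: [ 0  1  0 -1]
  [I]: (-1)·0+(2)·0+(2)·1+(1)·-2 = 0
  [Θ]: (-1)·1+(2)·0+(2)·0+(1)·-3 = -4
  [M]: (-1)·0+(2)·1+(2)·0+(1)·-1 = 1
⇒ Θ^-4 M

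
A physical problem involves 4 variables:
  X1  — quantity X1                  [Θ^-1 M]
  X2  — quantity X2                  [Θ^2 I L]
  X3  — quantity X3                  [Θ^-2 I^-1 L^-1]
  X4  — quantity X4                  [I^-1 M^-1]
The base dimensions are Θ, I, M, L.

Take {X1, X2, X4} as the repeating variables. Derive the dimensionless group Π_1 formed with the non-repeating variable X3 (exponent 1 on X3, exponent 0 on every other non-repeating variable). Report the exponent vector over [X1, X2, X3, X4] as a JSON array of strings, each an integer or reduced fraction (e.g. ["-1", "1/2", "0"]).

Exponent matrix [Θ,I,M,L] × [X1,X2,X3,X4]:
  Θ: [-1  2 -2  0]
  I: [ 0  1 -1 -1]
  M: [ 1  0  0 -1]
  L: [ 0  1 -1  0]
Row reduction gives pivot columns X1,X2,X4; rank = 3
Repeat: X1,X2,X4; free: X3
RREF:
  r0: [   1    0    0    0]
  r1: [   0    1   -1    0]
  r2: [   0    0    0    1]
  r3: [   0    0    0    0]
Fix exponent of X3 at 1; solve each RREF row for its pivot's exponent:
  r0: exp(X1) + (0)·1 = 0 ⇒ exp(X1) = 0
  r1: exp(X2) + (-1)·1 = 0 ⇒ exp(X2) = 1
  r2: exp(X4) + (0)·1 = 0 ⇒ exp(X4) = 0
Π_1 = X2 · X3

["0", "1", "1", "0"]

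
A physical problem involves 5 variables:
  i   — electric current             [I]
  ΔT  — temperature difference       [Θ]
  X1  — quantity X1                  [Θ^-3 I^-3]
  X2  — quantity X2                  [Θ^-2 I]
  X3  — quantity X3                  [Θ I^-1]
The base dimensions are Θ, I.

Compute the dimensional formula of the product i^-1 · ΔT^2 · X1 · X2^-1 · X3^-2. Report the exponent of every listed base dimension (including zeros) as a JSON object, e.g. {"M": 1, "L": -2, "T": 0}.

{"Θ": -1, "I": -3}

Dimensional matrix (Θ×I by i×ΔT×X1×X2×X3):
  Θ: [ 0  1 -3 -2  1]
  I: [ 1  0 -3  1 -1]
  [Θ]: (-1)·0+(2)·1+(1)·-3+(-1)·-2+(-2)·1 = -1
  [I]: (-1)·1+(2)·0+(1)·-3+(-1)·1+(-2)·-1 = -3
⇒ Θ^-1 I^-3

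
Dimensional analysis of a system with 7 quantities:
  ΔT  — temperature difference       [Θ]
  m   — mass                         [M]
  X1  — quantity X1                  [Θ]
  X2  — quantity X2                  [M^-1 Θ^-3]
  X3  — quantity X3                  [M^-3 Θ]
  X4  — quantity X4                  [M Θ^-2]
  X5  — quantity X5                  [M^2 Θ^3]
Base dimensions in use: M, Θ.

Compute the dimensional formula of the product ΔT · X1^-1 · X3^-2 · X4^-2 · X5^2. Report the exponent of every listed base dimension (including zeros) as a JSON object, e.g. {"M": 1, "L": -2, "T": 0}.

{"M": 8, "Θ": 8}

Write exponents as rows M,Θ / cols ΔT,m,X1,X2,X3,X4,X5:
  M: [ 0  1  0 -1 -3  1  2]
  Θ: [ 1  0  1 -3  1 -2  3]
  [M]: (1)·0+(-1)·0+(-2)·-3+(-2)·1+(2)·2 = 8
  [Θ]: (1)·1+(-1)·1+(-2)·1+(-2)·-2+(2)·3 = 8
⇒ M^8 Θ^8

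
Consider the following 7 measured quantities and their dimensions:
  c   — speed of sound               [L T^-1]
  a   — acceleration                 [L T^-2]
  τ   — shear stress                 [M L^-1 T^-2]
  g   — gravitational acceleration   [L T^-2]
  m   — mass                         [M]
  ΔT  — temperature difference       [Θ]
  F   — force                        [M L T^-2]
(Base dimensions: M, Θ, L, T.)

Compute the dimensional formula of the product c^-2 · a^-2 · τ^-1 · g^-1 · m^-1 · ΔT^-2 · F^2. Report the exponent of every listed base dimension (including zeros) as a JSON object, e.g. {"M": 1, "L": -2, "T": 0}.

Dimensional matrix (M×Θ×L×T by c×a×τ×g×m×ΔT×F):
  M: [ 0  0  1  0  1  0  1]
  Θ: [ 0  0  0  0  0  1  0]
  L: [ 1  1 -1  1  0  0  1]
  T: [-1 -2 -2 -2  0  0 -2]
  [M]: (-2)·0+(-2)·0+(-1)·1+(-1)·0+(-1)·1+(-2)·0+(2)·1 = 0
  [Θ]: (-2)·0+(-2)·0+(-1)·0+(-1)·0+(-1)·0+(-2)·1+(2)·0 = -2
  [L]: (-2)·1+(-2)·1+(-1)·-1+(-1)·1+(-1)·0+(-2)·0+(2)·1 = -2
  [T]: (-2)·-1+(-2)·-2+(-1)·-2+(-1)·-2+(-1)·0+(-2)·0+(2)·-2 = 6
⇒ Θ^-2 L^-2 T^6

{"M": 0, "Θ": -2, "L": -2, "T": 6}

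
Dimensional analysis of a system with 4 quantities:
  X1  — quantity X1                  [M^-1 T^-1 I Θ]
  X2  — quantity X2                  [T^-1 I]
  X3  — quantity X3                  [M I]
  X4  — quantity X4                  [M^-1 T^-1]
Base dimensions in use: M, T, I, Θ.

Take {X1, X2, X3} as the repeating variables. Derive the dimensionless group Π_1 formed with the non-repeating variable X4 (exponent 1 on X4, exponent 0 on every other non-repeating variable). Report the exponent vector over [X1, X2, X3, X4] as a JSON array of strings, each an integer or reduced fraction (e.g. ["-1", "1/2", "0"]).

["0", "-1", "1", "1"]

Write exponents as rows M,T,I,Θ / cols X1,X2,X3,X4:
  M: [-1  0  1 -1]
  T: [-1 -1  0 -1]
  I: [ 1  1  1  0]
  Θ: [ 1  0  0  0]
RREF → pivots at {X1,X2,X3} ⇒ r = 3
Pivot set = {X1,X2,X3}, free = {X4}
RREF:
  r0: [   1    0    0    0]
  r1: [   0    1    0    1]
  r2: [   0    0    1   -1]
  r3: [   0    0    0    0]
Fix exponent of X4 at 1; solve each RREF row for its pivot's exponent:
  r0: exp(X1) + (0)·1 = 0 ⇒ exp(X1) = 0
  r1: exp(X2) + (1)·1 = 0 ⇒ exp(X2) = -1
  r2: exp(X3) + (-1)·1 = 0 ⇒ exp(X3) = 1
Π_1 = X2^-1 · X3 · X4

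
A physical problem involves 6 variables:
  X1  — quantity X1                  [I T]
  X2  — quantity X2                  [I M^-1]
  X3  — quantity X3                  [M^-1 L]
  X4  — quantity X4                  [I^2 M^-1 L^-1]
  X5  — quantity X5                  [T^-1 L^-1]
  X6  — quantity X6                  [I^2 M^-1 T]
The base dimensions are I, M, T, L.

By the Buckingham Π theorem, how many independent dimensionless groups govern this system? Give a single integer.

Dimensional matrix (I×M×T×L by X1×X2×X3×X4×X5×X6):
  I: [ 1  1  0  2  0  2]
  M: [ 0 -1 -1 -1  0 -1]
  T: [ 1  0  0  0 -1  1]
  L: [ 0  0  1 -1 -1  0]
Echelon form has 3 nonzero rows (pivots: X1,X2,X3)
Π count = n − r = 6 − 3 = 3

3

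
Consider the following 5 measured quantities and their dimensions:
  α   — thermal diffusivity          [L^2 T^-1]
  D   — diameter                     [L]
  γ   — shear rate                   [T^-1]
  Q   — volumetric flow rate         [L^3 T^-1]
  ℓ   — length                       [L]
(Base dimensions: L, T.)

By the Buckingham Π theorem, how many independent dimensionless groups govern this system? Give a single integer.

Exponent matrix [L,T] × [α,D,γ,Q,ℓ]:
  L: [ 2  1  0  3  1]
  T: [-1  0 -1 -1  0]
Row reduction gives pivot columns α,D; rank = 2
n=5, r=2 ⇒ 3 dimensionless groups

3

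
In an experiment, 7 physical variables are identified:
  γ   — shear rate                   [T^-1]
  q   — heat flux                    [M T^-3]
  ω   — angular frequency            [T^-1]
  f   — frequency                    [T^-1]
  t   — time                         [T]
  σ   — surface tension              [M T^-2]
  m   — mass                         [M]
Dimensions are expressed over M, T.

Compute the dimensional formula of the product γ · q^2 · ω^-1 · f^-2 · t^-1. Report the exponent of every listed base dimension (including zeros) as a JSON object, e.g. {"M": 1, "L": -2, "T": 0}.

{"M": 2, "T": -5}

Write exponents as rows M,T / cols γ,q,ω,f,t,σ,m:
  M: [ 0  1  0  0  0  1  1]
  T: [-1 -3 -1 -1  1 -2  0]
  [M]: (1)·0+(2)·1+(-1)·0+(-2)·0+(-1)·0 = 2
  [T]: (1)·-1+(2)·-3+(-1)·-1+(-2)·-1+(-1)·1 = -5
⇒ M^2 T^-5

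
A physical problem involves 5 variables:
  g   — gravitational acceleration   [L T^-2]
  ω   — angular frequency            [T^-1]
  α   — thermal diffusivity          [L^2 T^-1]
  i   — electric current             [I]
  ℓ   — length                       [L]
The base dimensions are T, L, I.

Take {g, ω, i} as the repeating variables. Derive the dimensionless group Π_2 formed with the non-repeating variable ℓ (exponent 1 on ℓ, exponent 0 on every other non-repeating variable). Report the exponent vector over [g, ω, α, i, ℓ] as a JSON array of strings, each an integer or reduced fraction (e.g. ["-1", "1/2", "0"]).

Exponent matrix [T,L,I] × [g,ω,α,i,ℓ]:
  T: [-2 -1 -1  0  0]
  L: [ 1  0  2  0  1]
  I: [ 0  0  0  1  0]
Row reduction gives pivot columns g,ω,i; rank = 3
Repeat: g,ω,i; free: α,ℓ
RREF:
  r0: [   1    0    2    0    1]
  r1: [   0    1   -3    0   -2]
  r2: [   0    0    0    1    0]
Fix exponent of ℓ at 1, α at 0; solve each RREF row for its pivot's exponent:
  r0: exp(g) + (1)·1 = 0 ⇒ exp(g) = -1
  r1: exp(ω) + (-2)·1 = 0 ⇒ exp(ω) = 2
  r2: exp(i) + (0)·1 = 0 ⇒ exp(i) = 0
Π_2 = g^-1 · ω^2 · ℓ

["-1", "2", "0", "0", "1"]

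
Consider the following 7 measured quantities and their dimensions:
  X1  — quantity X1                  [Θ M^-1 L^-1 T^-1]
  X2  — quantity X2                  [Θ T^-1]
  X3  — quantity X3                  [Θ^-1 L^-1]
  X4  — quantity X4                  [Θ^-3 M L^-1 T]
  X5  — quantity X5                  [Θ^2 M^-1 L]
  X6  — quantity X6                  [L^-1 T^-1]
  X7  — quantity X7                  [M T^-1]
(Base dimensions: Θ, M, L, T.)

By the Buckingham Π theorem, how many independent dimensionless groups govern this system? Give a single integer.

4

Exponent matrix [Θ,M,L,T] × [X1,X2,X3,X4,X5,X6,X7]:
  Θ: [ 1  1 -1 -3  2  0  0]
  M: [-1  0  0  1 -1  0  1]
  L: [-1  0 -1 -1  1 -1  0]
  T: [-1 -1  0  1  0 -1 -1]
RREF → pivots at {X1,X2,X3} ⇒ r = 3
7 vars − rank 3 = 4 Π groups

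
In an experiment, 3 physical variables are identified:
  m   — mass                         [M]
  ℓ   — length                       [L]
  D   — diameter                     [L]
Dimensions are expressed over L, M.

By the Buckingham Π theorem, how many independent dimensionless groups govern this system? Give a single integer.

Write exponents as rows L,M / cols m,ℓ,D:
  L: [ 0  1  1]
  M: [ 1  0  0]
Row reduction gives pivot columns m,ℓ; rank = 2
Π count = n − r = 3 − 2 = 1

1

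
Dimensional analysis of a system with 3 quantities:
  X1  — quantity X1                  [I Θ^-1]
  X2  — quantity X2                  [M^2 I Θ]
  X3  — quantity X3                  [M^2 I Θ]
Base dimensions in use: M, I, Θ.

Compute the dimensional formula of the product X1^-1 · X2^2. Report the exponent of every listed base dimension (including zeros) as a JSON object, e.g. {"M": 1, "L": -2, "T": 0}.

Write exponents as rows M,I,Θ / cols X1,X2,X3:
  M: [ 0  2  2]
  I: [ 1  1  1]
  Θ: [-1  1  1]
  [M]: (-1)·0+(2)·2 = 4
  [I]: (-1)·1+(2)·1 = 1
  [Θ]: (-1)·-1+(2)·1 = 3
⇒ M^4 I Θ^3

{"M": 4, "I": 1, "Θ": 3}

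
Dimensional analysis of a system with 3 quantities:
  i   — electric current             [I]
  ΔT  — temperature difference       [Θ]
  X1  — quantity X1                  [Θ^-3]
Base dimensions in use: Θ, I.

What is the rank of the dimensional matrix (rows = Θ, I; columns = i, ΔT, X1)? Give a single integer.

2

Exponent matrix [Θ,I] × [i,ΔT,X1]:
  Θ: [ 0  1 -3]
  I: [ 1  0  0]
RREF → pivots at {i,ΔT} ⇒ r = 2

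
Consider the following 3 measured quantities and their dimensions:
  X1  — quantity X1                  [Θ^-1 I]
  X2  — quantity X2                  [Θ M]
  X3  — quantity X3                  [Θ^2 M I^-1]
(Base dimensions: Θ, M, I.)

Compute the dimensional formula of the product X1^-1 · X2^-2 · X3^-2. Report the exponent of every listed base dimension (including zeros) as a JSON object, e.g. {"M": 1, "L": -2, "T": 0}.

Dimensional matrix (Θ×M×I by X1×X2×X3):
  Θ: [-1  1  2]
  M: [ 0  1  1]
  I: [ 1  0 -1]
  [Θ]: (-1)·-1+(-2)·1+(-2)·2 = -5
  [M]: (-1)·0+(-2)·1+(-2)·1 = -4
  [I]: (-1)·1+(-2)·0+(-2)·-1 = 1
⇒ Θ^-5 M^-4 I

{"Θ": -5, "M": -4, "I": 1}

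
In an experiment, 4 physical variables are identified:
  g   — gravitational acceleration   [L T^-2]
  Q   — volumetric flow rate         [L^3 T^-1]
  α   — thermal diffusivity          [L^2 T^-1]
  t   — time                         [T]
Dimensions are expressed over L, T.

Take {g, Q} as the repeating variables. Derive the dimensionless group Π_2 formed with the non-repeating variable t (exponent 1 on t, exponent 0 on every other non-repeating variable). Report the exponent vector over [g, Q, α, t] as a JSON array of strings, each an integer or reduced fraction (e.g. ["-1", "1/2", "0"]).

Write exponents as rows L,T / cols g,Q,α,t:
  L: [ 1  3  2  0]
  T: [-2 -1 -1  1]
Echelon form has 2 nonzero rows (pivots: g,Q)
Pivot set = {g,Q}, free = {α,t}
RREF:
  r0: [   1    0  1/5 -3/5]
  r1: [   0    1  3/5  1/5]
Fix exponent of t at 1, α at 0; solve each RREF row for its pivot's exponent:
  r0: exp(g) + (-3/5)·1 = 0 ⇒ exp(g) = 3/5
  r1: exp(Q) + (1/5)·1 = 0 ⇒ exp(Q) = -1/5
Π_2 = g^(3/5) · Q^(-1/5) · t

["3/5", "-1/5", "0", "1"]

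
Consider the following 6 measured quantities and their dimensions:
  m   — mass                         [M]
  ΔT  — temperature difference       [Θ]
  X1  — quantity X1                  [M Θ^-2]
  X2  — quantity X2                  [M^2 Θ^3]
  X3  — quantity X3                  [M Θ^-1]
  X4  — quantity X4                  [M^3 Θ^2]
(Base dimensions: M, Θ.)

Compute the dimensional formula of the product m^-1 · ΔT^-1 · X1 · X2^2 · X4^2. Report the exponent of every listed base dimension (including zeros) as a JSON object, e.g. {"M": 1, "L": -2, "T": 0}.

{"M": 10, "Θ": 7}

Dimensional matrix (M×Θ by m×ΔT×X1×X2×X3×X4):
  M: [ 1  0  1  2  1  3]
  Θ: [ 0  1 -2  3 -1  2]
  [M]: (-1)·1+(-1)·0+(1)·1+(2)·2+(2)·3 = 10
  [Θ]: (-1)·0+(-1)·1+(1)·-2+(2)·3+(2)·2 = 7
⇒ M^10 Θ^7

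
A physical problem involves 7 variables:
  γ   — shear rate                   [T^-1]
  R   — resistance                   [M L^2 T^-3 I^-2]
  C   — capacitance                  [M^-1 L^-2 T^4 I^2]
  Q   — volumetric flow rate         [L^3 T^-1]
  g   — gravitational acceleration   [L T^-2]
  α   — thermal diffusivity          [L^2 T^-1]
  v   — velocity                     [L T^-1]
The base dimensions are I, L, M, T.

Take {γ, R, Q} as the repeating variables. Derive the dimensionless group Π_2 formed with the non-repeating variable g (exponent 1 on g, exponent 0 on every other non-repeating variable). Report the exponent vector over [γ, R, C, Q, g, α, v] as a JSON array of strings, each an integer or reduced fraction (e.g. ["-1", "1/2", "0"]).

["-5/3", "0", "0", "-1/3", "1", "0", "0"]

Write exponents as rows I,L,M,T / cols γ,R,C,Q,g,α,v:
  I: [ 0 -2  2  0  0  0  0]
  L: [ 0  2 -2  3  1  2  1]
  M: [ 0  1 -1  0  0  0  0]
  T: [-1 -3  4 -1 -2 -1 -1]
RREF → pivots at {γ,R,Q} ⇒ r = 3
Repeat: γ,R,Q; free: C,g,α,v
RREF:
  r0: [   1    0   -1    0  5/3  1/3  2/3]
  r1: [   0    1   -1    0    0    0    0]
  r2: [   0    0    0    1  1/3  2/3  1/3]
  r3: [   0    0    0    0    0    0    0]
Fix exponent of g at 1, C at 0, α at 0, v at 0; solve each RREF row for its pivot's exponent:
  r0: exp(γ) + (5/3)·1 = 0 ⇒ exp(γ) = -5/3
  r1: exp(R) + (0)·1 = 0 ⇒ exp(R) = 0
  r2: exp(Q) + (1/3)·1 = 0 ⇒ exp(Q) = -1/3
Π_2 = γ^(-5/3) · Q^(-1/3) · g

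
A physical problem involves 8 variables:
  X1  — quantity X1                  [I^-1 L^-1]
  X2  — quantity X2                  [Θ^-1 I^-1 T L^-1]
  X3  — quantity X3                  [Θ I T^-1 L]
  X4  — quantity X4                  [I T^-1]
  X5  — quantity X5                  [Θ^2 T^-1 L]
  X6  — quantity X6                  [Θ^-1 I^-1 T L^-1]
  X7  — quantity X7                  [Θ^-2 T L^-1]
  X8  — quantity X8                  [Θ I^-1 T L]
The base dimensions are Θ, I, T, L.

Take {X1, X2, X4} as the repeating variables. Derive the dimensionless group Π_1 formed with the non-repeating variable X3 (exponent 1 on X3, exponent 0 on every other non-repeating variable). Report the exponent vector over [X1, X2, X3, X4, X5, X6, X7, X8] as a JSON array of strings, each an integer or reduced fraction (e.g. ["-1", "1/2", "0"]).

Write exponents as rows Θ,I,T,L / cols X1,X2,X3,X4,X5,X6,X7,X8:
  Θ: [ 0 -1  1  0  2 -1 -2  1]
  I: [-1 -1  1  1  0 -1  0 -1]
  T: [ 0  1 -1 -1 -1  1  1  1]
  L: [-1 -1  1  0  1 -1 -1  1]
Row reduction gives pivot columns X1,X2,X4; rank = 3
Pivot set = {X1,X2,X4}, free = {X3,X5,X6,X7,X8}
RREF:
  r0: [   1    0    0    0    1    0   -1    0]
  r1: [   0    1   -1    0   -2    1    2   -1]
  r2: [   0    0    0    1   -1    0    1   -2]
  r3: [   0    0    0    0    0    0    0    0]
Fix exponent of X3 at 1, X5 at 0, X6 at 0, X7 at 0, X8 at 0; solve each RREF row for its pivot's exponent:
  r0: exp(X1) + (0)·1 = 0 ⇒ exp(X1) = 0
  r1: exp(X2) + (-1)·1 = 0 ⇒ exp(X2) = 1
  r2: exp(X4) + (0)·1 = 0 ⇒ exp(X4) = 0
Π_1 = X2 · X3

["0", "1", "1", "0", "0", "0", "0", "0"]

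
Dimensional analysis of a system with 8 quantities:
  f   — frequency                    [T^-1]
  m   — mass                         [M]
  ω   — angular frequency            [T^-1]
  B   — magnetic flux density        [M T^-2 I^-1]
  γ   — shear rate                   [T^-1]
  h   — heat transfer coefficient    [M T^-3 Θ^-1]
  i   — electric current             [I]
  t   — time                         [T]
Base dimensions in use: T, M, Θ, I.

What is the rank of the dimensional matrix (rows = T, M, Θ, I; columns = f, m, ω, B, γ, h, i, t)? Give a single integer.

Exponent matrix [T,M,Θ,I] × [f,m,ω,B,γ,h,i,t]:
  T: [-1  0 -1 -2 -1 -3  0  1]
  M: [ 0  1  0  1  0  1  0  0]
  Θ: [ 0  0  0  0  0 -1  0  0]
  I: [ 0  0  0 -1  0  0  1  0]
RREF → pivots at {f,m,B,h} ⇒ r = 4

4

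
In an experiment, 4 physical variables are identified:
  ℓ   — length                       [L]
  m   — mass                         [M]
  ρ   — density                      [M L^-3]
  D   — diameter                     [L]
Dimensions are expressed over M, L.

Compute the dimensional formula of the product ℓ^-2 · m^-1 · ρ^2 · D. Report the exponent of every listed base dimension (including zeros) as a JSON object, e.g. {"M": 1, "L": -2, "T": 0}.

Write exponents as rows M,L / cols ℓ,m,ρ,D:
  M: [ 0  1  1  0]
  L: [ 1  0 -3  1]
  [M]: (-2)·0+(-1)·1+(2)·1+(1)·0 = 1
  [L]: (-2)·1+(-1)·0+(2)·-3+(1)·1 = -7
⇒ M L^-7

{"M": 1, "L": -7}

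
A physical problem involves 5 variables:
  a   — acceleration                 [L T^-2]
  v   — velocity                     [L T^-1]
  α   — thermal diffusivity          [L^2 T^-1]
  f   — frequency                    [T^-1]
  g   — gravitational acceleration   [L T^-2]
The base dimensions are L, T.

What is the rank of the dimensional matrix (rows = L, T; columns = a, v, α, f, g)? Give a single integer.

Dimensional matrix (L×T by a×v×α×f×g):
  L: [ 1  1  2  0  1]
  T: [-2 -1 -1 -1 -2]
Echelon form has 2 nonzero rows (pivots: a,v)

2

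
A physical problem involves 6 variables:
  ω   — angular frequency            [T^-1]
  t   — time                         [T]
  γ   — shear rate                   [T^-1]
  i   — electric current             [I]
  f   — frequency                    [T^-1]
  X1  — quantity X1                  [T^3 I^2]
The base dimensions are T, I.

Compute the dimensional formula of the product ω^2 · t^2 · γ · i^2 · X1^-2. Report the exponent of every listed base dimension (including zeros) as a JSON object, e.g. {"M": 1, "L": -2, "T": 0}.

{"T": -7, "I": -2}

Exponent matrix [T,I] × [ω,t,γ,i,f,X1]:
  T: [-1  1 -1  0 -1  3]
  I: [ 0  0  0  1  0  2]
  [T]: (2)·-1+(2)·1+(1)·-1+(2)·0+(-2)·3 = -7
  [I]: (2)·0+(2)·0+(1)·0+(2)·1+(-2)·2 = -2
⇒ T^-7 I^-2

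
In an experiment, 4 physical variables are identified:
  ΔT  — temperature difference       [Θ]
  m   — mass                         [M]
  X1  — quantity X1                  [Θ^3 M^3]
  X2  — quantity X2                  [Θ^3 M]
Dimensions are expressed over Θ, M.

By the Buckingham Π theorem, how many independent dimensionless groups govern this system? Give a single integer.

2

Dimensional matrix (Θ×M by ΔT×m×X1×X2):
  Θ: [ 1  0  3  3]
  M: [ 0  1  3  1]
Echelon form has 2 nonzero rows (pivots: ΔT,m)
4 vars − rank 2 = 2 Π groups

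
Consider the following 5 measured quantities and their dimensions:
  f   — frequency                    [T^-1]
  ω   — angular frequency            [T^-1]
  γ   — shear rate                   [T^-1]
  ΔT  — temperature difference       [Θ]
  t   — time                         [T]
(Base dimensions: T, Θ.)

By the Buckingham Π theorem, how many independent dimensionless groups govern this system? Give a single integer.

Dimensional matrix (T×Θ by f×ω×γ×ΔT×t):
  T: [-1 -1 -1  0  1]
  Θ: [ 0  0  0  1  0]
Row reduction gives pivot columns f,ΔT; rank = 2
n=5, r=2 ⇒ 3 dimensionless groups

3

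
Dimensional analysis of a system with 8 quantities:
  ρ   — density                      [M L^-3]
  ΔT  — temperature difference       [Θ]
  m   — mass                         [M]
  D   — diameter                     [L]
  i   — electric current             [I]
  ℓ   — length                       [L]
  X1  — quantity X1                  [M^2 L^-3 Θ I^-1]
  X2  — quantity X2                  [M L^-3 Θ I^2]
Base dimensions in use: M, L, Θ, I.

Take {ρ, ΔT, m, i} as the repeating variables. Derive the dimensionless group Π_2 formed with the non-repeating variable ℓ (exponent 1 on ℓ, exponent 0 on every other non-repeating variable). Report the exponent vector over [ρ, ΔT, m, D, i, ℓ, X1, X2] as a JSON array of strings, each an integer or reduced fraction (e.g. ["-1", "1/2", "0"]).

["1/3", "0", "-1/3", "0", "0", "1", "0", "0"]

Write exponents as rows M,L,Θ,I / cols ρ,ΔT,m,D,i,ℓ,X1,X2:
  M: [ 1  0  1  0  0  0  2  1]
  L: [-3  0  0  1  0  1 -3 -3]
  Θ: [ 0  1  0  0  0  0  1  1]
  I: [ 0  0  0  0  1  0 -1  2]
RREF → pivots at {ρ,ΔT,m,i} ⇒ r = 4
Repeat: ρ,ΔT,m,i; free: D,ℓ,X1,X2
RREF:
  r0: [   1    0    0 -1/3    0 -1/3    1    1]
  r1: [   0    1    0    0    0    0    1    1]
  r2: [   0    0    1  1/3    0  1/3    1    0]
  r3: [   0    0    0    0    1    0   -1    2]
Fix exponent of ℓ at 1, D at 0, X1 at 0, X2 at 0; solve each RREF row for its pivot's exponent:
  r0: exp(ρ) + (-1/3)·1 = 0 ⇒ exp(ρ) = 1/3
  r1: exp(ΔT) + (0)·1 = 0 ⇒ exp(ΔT) = 0
  r2: exp(m) + (1/3)·1 = 0 ⇒ exp(m) = -1/3
  r3: exp(i) + (0)·1 = 0 ⇒ exp(i) = 0
Π_2 = ρ^(1/3) · m^(-1/3) · ℓ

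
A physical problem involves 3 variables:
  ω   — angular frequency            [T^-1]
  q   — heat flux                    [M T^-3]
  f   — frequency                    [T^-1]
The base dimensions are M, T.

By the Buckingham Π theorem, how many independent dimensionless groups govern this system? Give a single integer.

1

Write exponents as rows M,T / cols ω,q,f:
  M: [ 0  1  0]
  T: [-1 -3 -1]
RREF → pivots at {ω,q} ⇒ r = 2
n=3, r=2 ⇒ 1 dimensionless group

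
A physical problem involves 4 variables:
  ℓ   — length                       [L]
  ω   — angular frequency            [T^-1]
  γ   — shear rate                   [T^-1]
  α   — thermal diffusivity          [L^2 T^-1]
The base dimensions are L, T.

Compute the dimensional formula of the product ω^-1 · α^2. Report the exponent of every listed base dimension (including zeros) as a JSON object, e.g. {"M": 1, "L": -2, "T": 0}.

{"L": 4, "T": -1}

Dimensional matrix (L×T by ℓ×ω×γ×α):
  L: [ 1  0  0  2]
  T: [ 0 -1 -1 -1]
  [L]: (-1)·0+(2)·2 = 4
  [T]: (-1)·-1+(2)·-1 = -1
⇒ L^4 T^-1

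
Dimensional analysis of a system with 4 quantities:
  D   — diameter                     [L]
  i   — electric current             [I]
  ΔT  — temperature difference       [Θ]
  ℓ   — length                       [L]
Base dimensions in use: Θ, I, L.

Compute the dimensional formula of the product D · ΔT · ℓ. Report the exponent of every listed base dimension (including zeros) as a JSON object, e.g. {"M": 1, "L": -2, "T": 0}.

Exponent matrix [Θ,I,L] × [D,i,ΔT,ℓ]:
  Θ: [ 0  0  1  0]
  I: [ 0  1  0  0]
  L: [ 1  0  0  1]
  [Θ]: (1)·0+(1)·1+(1)·0 = 1
  [I]: (1)·0+(1)·0+(1)·0 = 0
  [L]: (1)·1+(1)·0+(1)·1 = 2
⇒ Θ L^2

{"Θ": 1, "I": 0, "L": 2}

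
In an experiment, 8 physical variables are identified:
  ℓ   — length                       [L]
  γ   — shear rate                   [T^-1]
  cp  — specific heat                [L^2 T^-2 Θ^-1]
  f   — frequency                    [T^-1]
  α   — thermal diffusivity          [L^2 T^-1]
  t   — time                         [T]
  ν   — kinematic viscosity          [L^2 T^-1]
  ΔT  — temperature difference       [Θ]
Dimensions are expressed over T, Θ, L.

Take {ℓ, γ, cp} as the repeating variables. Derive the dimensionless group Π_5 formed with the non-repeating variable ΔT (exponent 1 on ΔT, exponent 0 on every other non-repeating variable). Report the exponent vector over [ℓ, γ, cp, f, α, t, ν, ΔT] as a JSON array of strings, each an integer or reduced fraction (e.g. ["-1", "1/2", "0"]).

Write exponents as rows T,Θ,L / cols ℓ,γ,cp,f,α,t,ν,ΔT:
  T: [ 0 -1 -2 -1 -1  1 -1  0]
  Θ: [ 0  0 -1  0  0  0  0  1]
  L: [ 1  0  2  0  2  0  2  0]
Row reduction gives pivot columns ℓ,γ,cp; rank = 3
Pivot set = {ℓ,γ,cp}, free = {f,α,t,ν,ΔT}
RREF:
  r0: [   1    0    0    0    2    0    2    2]
  r1: [   0    1    0    1    1   -1    1    2]
  r2: [   0    0    1    0    0    0    0   -1]
Fix exponent of ΔT at 1, f at 0, α at 0, t at 0, ν at 0; solve each RREF row for its pivot's exponent:
  r0: exp(ℓ) + (2)·1 = 0 ⇒ exp(ℓ) = -2
  r1: exp(γ) + (2)·1 = 0 ⇒ exp(γ) = -2
  r2: exp(cp) + (-1)·1 = 0 ⇒ exp(cp) = 1
Π_5 = ℓ^-2 · γ^-2 · cp · ΔT

["-2", "-2", "1", "0", "0", "0", "0", "1"]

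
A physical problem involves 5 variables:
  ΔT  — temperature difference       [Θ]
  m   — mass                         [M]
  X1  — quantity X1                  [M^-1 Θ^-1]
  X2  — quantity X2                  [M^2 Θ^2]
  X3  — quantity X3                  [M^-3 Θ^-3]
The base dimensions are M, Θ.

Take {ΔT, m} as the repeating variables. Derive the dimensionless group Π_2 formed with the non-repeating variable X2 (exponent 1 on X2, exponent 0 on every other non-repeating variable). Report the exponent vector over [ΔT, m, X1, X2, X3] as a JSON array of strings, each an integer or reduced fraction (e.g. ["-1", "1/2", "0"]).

Exponent matrix [M,Θ] × [ΔT,m,X1,X2,X3]:
  M: [ 0  1 -1  2 -3]
  Θ: [ 1  0 -1  2 -3]
Row reduction gives pivot columns ΔT,m; rank = 2
Pivot set = {ΔT,m}, free = {X1,X2,X3}
RREF:
  r0: [   1    0   -1    2   -3]
  r1: [   0    1   -1    2   -3]
Fix exponent of X2 at 1, X1 at 0, X3 at 0; solve each RREF row for its pivot's exponent:
  r0: exp(ΔT) + (2)·1 = 0 ⇒ exp(ΔT) = -2
  r1: exp(m) + (2)·1 = 0 ⇒ exp(m) = -2
Π_2 = ΔT^-2 · m^-2 · X2

["-2", "-2", "0", "1", "0"]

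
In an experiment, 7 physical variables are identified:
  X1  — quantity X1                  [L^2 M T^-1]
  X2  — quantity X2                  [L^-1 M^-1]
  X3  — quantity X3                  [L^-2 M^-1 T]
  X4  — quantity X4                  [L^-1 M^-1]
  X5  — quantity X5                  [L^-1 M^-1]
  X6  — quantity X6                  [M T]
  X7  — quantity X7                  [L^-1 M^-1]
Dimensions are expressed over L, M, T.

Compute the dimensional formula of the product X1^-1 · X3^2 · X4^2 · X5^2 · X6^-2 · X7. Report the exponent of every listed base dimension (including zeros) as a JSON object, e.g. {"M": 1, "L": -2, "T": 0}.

Dimensional matrix (L×M×T by X1×X2×X3×X4×X5×X6×X7):
  L: [ 2 -1 -2 -1 -1  0 -1]
  M: [ 1 -1 -1 -1 -1  1 -1]
  T: [-1  0  1  0  0  1  0]
  [L]: (-1)·2+(2)·-2+(2)·-1+(2)·-1+(-2)·0+(1)·-1 = -11
  [M]: (-1)·1+(2)·-1+(2)·-1+(2)·-1+(-2)·1+(1)·-1 = -10
  [T]: (-1)·-1+(2)·1+(2)·0+(2)·0+(-2)·1+(1)·0 = 1
⇒ L^-11 M^-10 T

{"L": -11, "M": -10, "T": 1}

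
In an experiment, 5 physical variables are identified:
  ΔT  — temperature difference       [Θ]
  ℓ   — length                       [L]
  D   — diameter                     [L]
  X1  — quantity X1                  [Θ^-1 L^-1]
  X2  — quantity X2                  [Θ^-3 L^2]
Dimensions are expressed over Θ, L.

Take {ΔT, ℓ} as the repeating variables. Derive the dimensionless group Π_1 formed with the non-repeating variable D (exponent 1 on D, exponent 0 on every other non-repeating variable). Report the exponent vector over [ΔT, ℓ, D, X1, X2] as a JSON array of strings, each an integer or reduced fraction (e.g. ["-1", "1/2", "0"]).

["0", "-1", "1", "0", "0"]

Write exponents as rows Θ,L / cols ΔT,ℓ,D,X1,X2:
  Θ: [ 1  0  0 -1 -3]
  L: [ 0  1  1 -1  2]
RREF → pivots at {ΔT,ℓ} ⇒ r = 2
Repeat: ΔT,ℓ; free: D,X1,X2
RREF:
  r0: [   1    0    0   -1   -3]
  r1: [   0    1    1   -1    2]
Fix exponent of D at 1, X1 at 0, X2 at 0; solve each RREF row for its pivot's exponent:
  r0: exp(ΔT) + (0)·1 = 0 ⇒ exp(ΔT) = 0
  r1: exp(ℓ) + (1)·1 = 0 ⇒ exp(ℓ) = -1
Π_1 = ℓ^-1 · D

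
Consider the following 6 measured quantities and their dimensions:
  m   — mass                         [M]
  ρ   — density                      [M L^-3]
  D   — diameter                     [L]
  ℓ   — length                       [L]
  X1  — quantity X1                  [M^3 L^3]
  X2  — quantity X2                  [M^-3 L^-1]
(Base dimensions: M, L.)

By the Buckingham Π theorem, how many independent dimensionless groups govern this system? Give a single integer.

4

Write exponents as rows M,L / cols m,ρ,D,ℓ,X1,X2:
  M: [ 1  1  0  0  3 -3]
  L: [ 0 -3  1  1  3 -1]
RREF → pivots at {m,ρ} ⇒ r = 2
6 vars − rank 2 = 4 Π groups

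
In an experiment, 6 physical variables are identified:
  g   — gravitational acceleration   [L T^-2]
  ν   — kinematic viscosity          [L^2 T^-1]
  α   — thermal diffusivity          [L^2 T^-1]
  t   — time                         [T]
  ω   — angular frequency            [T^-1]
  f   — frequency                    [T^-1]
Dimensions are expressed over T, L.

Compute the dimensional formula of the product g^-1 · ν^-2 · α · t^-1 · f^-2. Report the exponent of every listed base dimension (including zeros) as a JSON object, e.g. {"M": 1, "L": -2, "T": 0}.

{"T": 4, "L": -3}

Write exponents as rows T,L / cols g,ν,α,t,ω,f:
  T: [-2 -1 -1  1 -1 -1]
  L: [ 1  2  2  0  0  0]
  [T]: (-1)·-2+(-2)·-1+(1)·-1+(-1)·1+(-2)·-1 = 4
  [L]: (-1)·1+(-2)·2+(1)·2+(-1)·0+(-2)·0 = -3
⇒ T^4 L^-3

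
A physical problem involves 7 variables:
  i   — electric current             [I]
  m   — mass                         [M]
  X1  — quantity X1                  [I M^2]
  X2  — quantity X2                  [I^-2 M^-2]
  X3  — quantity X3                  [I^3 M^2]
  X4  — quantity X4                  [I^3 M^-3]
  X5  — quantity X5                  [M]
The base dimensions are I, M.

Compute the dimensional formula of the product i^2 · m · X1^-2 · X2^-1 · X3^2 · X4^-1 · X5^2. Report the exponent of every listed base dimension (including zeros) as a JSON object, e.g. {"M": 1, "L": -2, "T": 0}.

{"I": 5, "M": 8}

Write exponents as rows I,M / cols i,m,X1,X2,X3,X4,X5:
  I: [ 1  0  1 -2  3  3  0]
  M: [ 0  1  2 -2  2 -3  1]
  [I]: (2)·1+(1)·0+(-2)·1+(-1)·-2+(2)·3+(-1)·3+(2)·0 = 5
  [M]: (2)·0+(1)·1+(-2)·2+(-1)·-2+(2)·2+(-1)·-3+(2)·1 = 8
⇒ I^5 M^8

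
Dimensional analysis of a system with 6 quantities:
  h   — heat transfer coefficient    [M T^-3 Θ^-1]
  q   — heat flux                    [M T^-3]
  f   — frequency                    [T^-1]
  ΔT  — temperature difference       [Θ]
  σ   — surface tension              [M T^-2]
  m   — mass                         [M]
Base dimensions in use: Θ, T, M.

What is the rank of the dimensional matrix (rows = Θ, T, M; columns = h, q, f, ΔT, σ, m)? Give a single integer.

3

Write exponents as rows Θ,T,M / cols h,q,f,ΔT,σ,m:
  Θ: [-1  0  0  1  0  0]
  T: [-3 -3 -1  0 -2  0]
  M: [ 1  1  0  0  1  1]
RREF → pivots at {h,q,f} ⇒ r = 3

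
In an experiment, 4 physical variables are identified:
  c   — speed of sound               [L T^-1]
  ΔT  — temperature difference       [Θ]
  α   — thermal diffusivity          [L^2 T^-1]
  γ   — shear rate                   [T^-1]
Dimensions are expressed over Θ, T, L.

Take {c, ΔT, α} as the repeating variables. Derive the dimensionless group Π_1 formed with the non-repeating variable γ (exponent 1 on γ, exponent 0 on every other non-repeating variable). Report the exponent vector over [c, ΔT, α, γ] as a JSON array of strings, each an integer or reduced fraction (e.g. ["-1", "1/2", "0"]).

Dimensional matrix (Θ×T×L by c×ΔT×α×γ):
  Θ: [ 0  1  0  0]
  T: [-1  0 -1 -1]
  L: [ 1  0  2  0]
RREF → pivots at {c,ΔT,α} ⇒ r = 3
Pivot set = {c,ΔT,α}, free = {γ}
RREF:
  r0: [   1    0    0    2]
  r1: [   0    1    0    0]
  r2: [   0    0    1   -1]
Fix exponent of γ at 1; solve each RREF row for its pivot's exponent:
  r0: exp(c) + (2)·1 = 0 ⇒ exp(c) = -2
  r1: exp(ΔT) + (0)·1 = 0 ⇒ exp(ΔT) = 0
  r2: exp(α) + (-1)·1 = 0 ⇒ exp(α) = 1
Π_1 = c^-2 · α · γ

["-2", "0", "1", "1"]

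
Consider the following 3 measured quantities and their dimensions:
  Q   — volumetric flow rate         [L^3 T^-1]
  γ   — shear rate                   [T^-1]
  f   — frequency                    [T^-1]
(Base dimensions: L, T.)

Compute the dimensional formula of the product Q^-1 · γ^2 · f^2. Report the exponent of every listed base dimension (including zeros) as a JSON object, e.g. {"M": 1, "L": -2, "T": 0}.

Exponent matrix [L,T] × [Q,γ,f]:
  L: [ 3  0  0]
  T: [-1 -1 -1]
  [L]: (-1)·3+(2)·0+(2)·0 = -3
  [T]: (-1)·-1+(2)·-1+(2)·-1 = -3
⇒ L^-3 T^-3

{"L": -3, "T": -3}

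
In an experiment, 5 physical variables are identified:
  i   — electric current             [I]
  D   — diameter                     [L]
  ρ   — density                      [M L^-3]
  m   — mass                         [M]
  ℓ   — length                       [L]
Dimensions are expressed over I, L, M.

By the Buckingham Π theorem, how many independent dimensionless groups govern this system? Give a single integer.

2

Write exponents as rows I,L,M / cols i,D,ρ,m,ℓ:
  I: [ 1  0  0  0  0]
  L: [ 0  1 -3  0  1]
  M: [ 0  0  1  1  0]
Row reduction gives pivot columns i,D,ρ; rank = 3
5 vars − rank 3 = 2 Π groups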